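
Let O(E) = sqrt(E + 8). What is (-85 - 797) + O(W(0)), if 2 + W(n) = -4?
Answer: -882 + sqrt(2) ≈ -880.59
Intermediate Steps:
W(n) = -6 (W(n) = -2 - 4 = -6)
O(E) = sqrt(8 + E)
(-85 - 797) + O(W(0)) = (-85 - 797) + sqrt(8 - 6) = -882 + sqrt(2)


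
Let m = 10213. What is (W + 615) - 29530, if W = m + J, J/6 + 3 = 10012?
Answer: 41352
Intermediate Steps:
J = 60054 (J = -18 + 6*10012 = -18 + 60072 = 60054)
W = 70267 (W = 10213 + 60054 = 70267)
(W + 615) - 29530 = (70267 + 615) - 29530 = 70882 - 29530 = 41352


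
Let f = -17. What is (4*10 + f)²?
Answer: 529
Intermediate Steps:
(4*10 + f)² = (4*10 - 17)² = (40 - 17)² = 23² = 529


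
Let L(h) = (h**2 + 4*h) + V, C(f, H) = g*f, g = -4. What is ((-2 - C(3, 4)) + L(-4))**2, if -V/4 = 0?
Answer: 100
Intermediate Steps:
V = 0 (V = -4*0 = 0)
C(f, H) = -4*f
L(h) = h**2 + 4*h (L(h) = (h**2 + 4*h) + 0 = h**2 + 4*h)
((-2 - C(3, 4)) + L(-4))**2 = ((-2 - (-4)*3) - 4*(4 - 4))**2 = ((-2 - 1*(-12)) - 4*0)**2 = ((-2 + 12) + 0)**2 = (10 + 0)**2 = 10**2 = 100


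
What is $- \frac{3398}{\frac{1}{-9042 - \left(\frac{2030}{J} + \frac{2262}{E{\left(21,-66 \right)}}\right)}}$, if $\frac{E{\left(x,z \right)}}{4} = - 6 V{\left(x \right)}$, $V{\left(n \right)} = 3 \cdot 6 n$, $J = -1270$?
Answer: $\frac{2949338601907}{96012} \approx 3.0718 \cdot 10^{7}$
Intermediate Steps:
$V{\left(n \right)} = 18 n$
$E{\left(x,z \right)} = - 432 x$ ($E{\left(x,z \right)} = 4 \left(- 6 \cdot 18 x\right) = 4 \left(- 108 x\right) = - 432 x$)
$- \frac{3398}{\frac{1}{-9042 - \left(\frac{2030}{J} + \frac{2262}{E{\left(21,-66 \right)}}\right)}} = - \frac{3398}{\frac{1}{-9042 - \left(- \frac{377}{1512} - \frac{203}{127}\right)}} = - \frac{3398}{\frac{1}{-9042 - \left(- \frac{203}{127} + \frac{2262}{-9072}\right)}} = - \frac{3398}{\frac{1}{-9042 + \left(\frac{203}{127} - - \frac{377}{1512}\right)}} = - \frac{3398}{\frac{1}{-9042 + \left(\frac{203}{127} + \frac{377}{1512}\right)}} = - \frac{3398}{\frac{1}{-9042 + \frac{354815}{192024}}} = - \frac{3398}{\frac{1}{- \frac{1735926193}{192024}}} = - \frac{3398}{- \frac{192024}{1735926193}} = \left(-3398\right) \left(- \frac{1735926193}{192024}\right) = \frac{2949338601907}{96012}$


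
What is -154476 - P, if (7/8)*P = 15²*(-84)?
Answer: -132876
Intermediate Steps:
P = -21600 (P = 8*(15²*(-84))/7 = 8*(225*(-84))/7 = (8/7)*(-18900) = -21600)
-154476 - P = -154476 - 1*(-21600) = -154476 + 21600 = -132876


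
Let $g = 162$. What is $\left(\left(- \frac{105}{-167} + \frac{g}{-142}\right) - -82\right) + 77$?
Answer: $\frac{1879191}{11857} \approx 158.49$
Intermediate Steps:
$\left(\left(- \frac{105}{-167} + \frac{g}{-142}\right) - -82\right) + 77 = \left(\left(- \frac{105}{-167} + \frac{162}{-142}\right) - -82\right) + 77 = \left(\left(\left(-105\right) \left(- \frac{1}{167}\right) + 162 \left(- \frac{1}{142}\right)\right) + 82\right) + 77 = \left(\left(\frac{105}{167} - \frac{81}{71}\right) + 82\right) + 77 = \left(- \frac{6072}{11857} + 82\right) + 77 = \frac{966202}{11857} + 77 = \frac{1879191}{11857}$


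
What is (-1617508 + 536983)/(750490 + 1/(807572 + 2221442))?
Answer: -3272925352350/2273244716861 ≈ -1.4398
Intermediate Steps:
(-1617508 + 536983)/(750490 + 1/(807572 + 2221442)) = -1080525/(750490 + 1/3029014) = -1080525/2273244716861/3029014 = -1080525*3029014/2273244716861 = -3272925352350/2273244716861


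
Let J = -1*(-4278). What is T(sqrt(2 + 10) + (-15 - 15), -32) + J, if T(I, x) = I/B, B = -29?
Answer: 124092/29 - 2*sqrt(3)/29 ≈ 4278.9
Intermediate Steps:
T(I, x) = -I/29 (T(I, x) = I/(-29) = I*(-1/29) = -I/29)
J = 4278
T(sqrt(2 + 10) + (-15 - 15), -32) + J = -(sqrt(2 + 10) + (-15 - 15))/29 + 4278 = -(sqrt(12) - 30)/29 + 4278 = -(2*sqrt(3) - 30)/29 + 4278 = -(-30 + 2*sqrt(3))/29 + 4278 = (30/29 - 2*sqrt(3)/29) + 4278 = 124092/29 - 2*sqrt(3)/29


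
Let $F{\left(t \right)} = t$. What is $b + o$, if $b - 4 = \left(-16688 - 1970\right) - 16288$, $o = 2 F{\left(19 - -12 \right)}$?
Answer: $-34880$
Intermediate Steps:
$o = 62$ ($o = 2 \left(19 - -12\right) = 2 \left(19 + 12\right) = 2 \cdot 31 = 62$)
$b = -34942$ ($b = 4 - 34946 = -34942$)
$b + o = -34942 + 62 = -34880$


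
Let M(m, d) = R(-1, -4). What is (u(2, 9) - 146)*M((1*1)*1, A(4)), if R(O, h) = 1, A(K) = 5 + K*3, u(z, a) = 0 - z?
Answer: -148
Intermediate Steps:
u(z, a) = -z
A(K) = 5 + 3*K
M(m, d) = 1
(u(2, 9) - 146)*M((1*1)*1, A(4)) = (-1*2 - 146)*1 = (-2 - 146)*1 = -148*1 = -148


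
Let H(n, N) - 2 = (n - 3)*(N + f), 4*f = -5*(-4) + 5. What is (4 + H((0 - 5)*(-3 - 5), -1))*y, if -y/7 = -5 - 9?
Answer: 39249/2 ≈ 19625.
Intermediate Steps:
y = 98 (y = -7*(-5 - 9) = -7*(-14) = 98)
f = 25/4 (f = (-5*(-4) + 5)/4 = (20 + 5)/4 = (¼)*25 = 25/4 ≈ 6.2500)
H(n, N) = 2 + (-3 + n)*(25/4 + N) (H(n, N) = 2 + (n - 3)*(N + 25/4) = 2 + (-3 + n)*(25/4 + N))
(4 + H((0 - 5)*(-3 - 5), -1))*y = (4 + (-67/4 - 3*(-1) + 25*((0 - 5)*(-3 - 5))/4 - (0 - 5)*(-3 - 5)))*98 = (4 + (-67/4 + 3 + 25*(-5*(-8))/4 - (-5)*(-8)))*98 = (4 + (-67/4 + 3 + (25/4)*40 - 1*40))*98 = (4 + (-67/4 + 3 + 250 - 40))*98 = (4 + 785/4)*98 = (801/4)*98 = 39249/2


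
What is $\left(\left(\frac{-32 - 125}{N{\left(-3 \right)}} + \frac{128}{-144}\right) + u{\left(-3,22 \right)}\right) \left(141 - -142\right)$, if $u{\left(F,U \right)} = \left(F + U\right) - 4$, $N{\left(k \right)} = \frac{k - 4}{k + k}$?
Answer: $- \frac{2147687}{63} \approx -34090.0$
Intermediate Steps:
$N{\left(k \right)} = \frac{-4 + k}{2 k}$
$u{\left(F,U \right)} = -4 + F + U$
$\left(\left(\frac{-32 - 125}{N{\left(-3 \right)}} + \frac{128}{-144}\right) + u{\left(-3,22 \right)}\right) \left(141 - -142\right) = \left(\left(\frac{-32 - 125}{\frac{1}{2} \frac{1}{-3} \left(-4 - 3\right)} + \frac{128}{-144}\right) - -15\right) \left(141 - -142\right) = \left(\left(- \frac{157}{\frac{1}{2} \left(- \frac{1}{3}\right) \left(-7\right)} + 128 \left(- \frac{1}{144}\right)\right) + 15\right) \left(141 + 142\right) = \left(\left(- \frac{157}{\frac{7}{6}} - \frac{8}{9}\right) + 15\right) 283 = \left(\left(\left(-157\right) \frac{6}{7} - \frac{8}{9}\right) + 15\right) 283 = \left(\left(- \frac{942}{7} - \frac{8}{9}\right) + 15\right) 283 = \left(- \frac{8534}{63} + 15\right) 283 = \left(- \frac{7589}{63}\right) 283 = - \frac{2147687}{63}$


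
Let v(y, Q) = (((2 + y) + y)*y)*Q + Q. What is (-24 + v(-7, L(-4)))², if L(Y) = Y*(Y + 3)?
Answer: 99856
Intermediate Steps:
L(Y) = Y*(3 + Y)
v(y, Q) = Q + Q*y*(2 + 2*y) (v(y, Q) = ((2 + 2*y)*y)*Q + Q = (y*(2 + 2*y))*Q + Q = Q*y*(2 + 2*y) + Q = Q + Q*y*(2 + 2*y))
(-24 + v(-7, L(-4)))² = (-24 + (-4*(3 - 4))*(1 + 2*(-7) + 2*(-7)²))² = (-24 + (-4*(-1))*(1 - 14 + 2*49))² = (-24 + 4*(1 - 14 + 98))² = (-24 + 4*85)² = (-24 + 340)² = 316² = 99856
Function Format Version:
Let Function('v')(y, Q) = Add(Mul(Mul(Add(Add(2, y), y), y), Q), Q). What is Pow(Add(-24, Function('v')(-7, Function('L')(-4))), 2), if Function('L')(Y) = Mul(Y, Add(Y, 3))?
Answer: 99856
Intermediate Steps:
Function('L')(Y) = Mul(Y, Add(3, Y))
Function('v')(y, Q) = Add(Q, Mul(Q, y, Add(2, Mul(2, y)))) (Function('v')(y, Q) = Add(Mul(Mul(Add(2, Mul(2, y)), y), Q), Q) = Add(Mul(Mul(y, Add(2, Mul(2, y))), Q), Q) = Add(Mul(Q, y, Add(2, Mul(2, y))), Q) = Add(Q, Mul(Q, y, Add(2, Mul(2, y)))))
Pow(Add(-24, Function('v')(-7, Function('L')(-4))), 2) = Pow(Add(-24, Mul(Mul(-4, Add(3, -4)), Add(1, Mul(2, -7), Mul(2, Pow(-7, 2))))), 2) = Pow(Add(-24, Mul(Mul(-4, -1), Add(1, -14, Mul(2, 49)))), 2) = Pow(Add(-24, Mul(4, Add(1, -14, 98))), 2) = Pow(Add(-24, Mul(4, 85)), 2) = Pow(Add(-24, 340), 2) = Pow(316, 2) = 99856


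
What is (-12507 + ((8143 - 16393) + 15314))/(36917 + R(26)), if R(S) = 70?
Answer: -5443/36987 ≈ -0.14716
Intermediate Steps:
(-12507 + ((8143 - 16393) + 15314))/(36917 + R(26)) = (-12507 + ((8143 - 16393) + 15314))/(36917 + 70) = (-12507 + (-8250 + 15314))/36987 = (-12507 + 7064)*(1/36987) = -5443*1/36987 = -5443/36987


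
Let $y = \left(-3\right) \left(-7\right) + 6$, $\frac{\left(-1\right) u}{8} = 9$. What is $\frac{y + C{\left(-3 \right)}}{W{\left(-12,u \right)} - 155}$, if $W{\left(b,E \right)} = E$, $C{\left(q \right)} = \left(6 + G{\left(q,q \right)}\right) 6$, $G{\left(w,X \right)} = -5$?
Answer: $- \frac{33}{227} \approx -0.14537$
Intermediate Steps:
$u = -72$ ($u = \left(-8\right) 9 = -72$)
$y = 27$ ($y = 21 + 6 = 27$)
$C{\left(q \right)} = 6$ ($C{\left(q \right)} = \left(6 - 5\right) 6 = 1 \cdot 6 = 6$)
$\frac{y + C{\left(-3 \right)}}{W{\left(-12,u \right)} - 155} = \frac{27 + 6}{-72 - 155} = \frac{33}{-227} = 33 \left(- \frac{1}{227}\right) = - \frac{33}{227}$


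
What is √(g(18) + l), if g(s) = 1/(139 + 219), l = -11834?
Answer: I*√1516692418/358 ≈ 108.78*I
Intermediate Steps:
g(s) = 1/358
√(g(18) + l) = √(1/358 - 11834) = √(-4236571/358) = I*√1516692418/358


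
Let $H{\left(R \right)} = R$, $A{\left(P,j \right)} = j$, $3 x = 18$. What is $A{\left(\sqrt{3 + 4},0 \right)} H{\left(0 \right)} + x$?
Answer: $6$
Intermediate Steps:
$x = 6$ ($x = \frac{1}{3} \cdot 18 = 6$)
$A{\left(\sqrt{3 + 4},0 \right)} H{\left(0 \right)} + x = 0 \cdot 0 + 6 = 0 + 6 = 6$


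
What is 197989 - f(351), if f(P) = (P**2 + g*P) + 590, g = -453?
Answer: 233201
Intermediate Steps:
f(P) = 590 + P**2 - 453*P (f(P) = (P**2 - 453*P) + 590 = 590 + P**2 - 453*P)
197989 - f(351) = 197989 - (590 + 351**2 - 453*351) = 197989 - (590 + 123201 - 159003) = 197989 - 1*(-35212) = 197989 + 35212 = 233201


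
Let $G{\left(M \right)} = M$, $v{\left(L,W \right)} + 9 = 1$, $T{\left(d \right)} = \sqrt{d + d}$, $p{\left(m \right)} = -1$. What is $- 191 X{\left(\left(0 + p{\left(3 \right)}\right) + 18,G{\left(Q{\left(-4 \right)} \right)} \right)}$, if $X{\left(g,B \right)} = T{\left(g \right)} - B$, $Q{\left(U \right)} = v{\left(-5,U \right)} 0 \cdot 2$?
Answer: $- 191 \sqrt{34} \approx -1113.7$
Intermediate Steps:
$T{\left(d \right)} = \sqrt{2} \sqrt{d}$ ($T{\left(d \right)} = \sqrt{2 d} = \sqrt{2} \sqrt{d}$)
$v{\left(L,W \right)} = -8$ ($v{\left(L,W \right)} = -9 + 1 = -8$)
$Q{\left(U \right)} = 0$ ($Q{\left(U \right)} = \left(-8\right) 0 \cdot 2 = 0 \cdot 2 = 0$)
$X{\left(g,B \right)} = - B + \sqrt{2} \sqrt{g}$ ($X{\left(g,B \right)} = \sqrt{2} \sqrt{g} - B = - B + \sqrt{2} \sqrt{g}$)
$- 191 X{\left(\left(0 + p{\left(3 \right)}\right) + 18,G{\left(Q{\left(-4 \right)} \right)} \right)} = - 191 \left(\left(-1\right) 0 + \sqrt{2} \sqrt{\left(0 - 1\right) + 18}\right) = - 191 \left(0 + \sqrt{2} \sqrt{-1 + 18}\right) = - 191 \left(0 + \sqrt{2} \sqrt{17}\right) = - 191 \left(0 + \sqrt{34}\right) = - 191 \sqrt{34}$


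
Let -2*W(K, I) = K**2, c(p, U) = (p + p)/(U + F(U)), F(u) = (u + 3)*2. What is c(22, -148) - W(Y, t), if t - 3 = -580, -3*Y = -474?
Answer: 2733536/219 ≈ 12482.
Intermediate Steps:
F(u) = 6 + 2*u (F(u) = (3 + u)*2 = 6 + 2*u)
Y = 158 (Y = -1/3*(-474) = 158)
t = -577 (t = 3 - 580 = -577)
c(p, U) = 2*p/(6 + 3*U) (c(p, U) = (p + p)/(U + (6 + 2*U)) = (2*p)/(6 + 3*U) = 2*p/(6 + 3*U))
W(K, I) = -K**2/2
c(22, -148) - W(Y, t) = (2/3)*22/(2 - 148) - (-1)*158**2/2 = (2/3)*22/(-146) - (-1)*24964/2 = (2/3)*22*(-1/146) - 1*(-12482) = -22/219 + 12482 = 2733536/219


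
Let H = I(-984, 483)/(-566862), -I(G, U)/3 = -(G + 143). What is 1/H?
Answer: 188954/841 ≈ 224.68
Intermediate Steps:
I(G, U) = 429 + 3*G (I(G, U) = -(-3)*(G + 143) = -(-3)*(143 + G) = -3*(-143 - G) = 429 + 3*G)
H = 841/188954 (H = (429 + 3*(-984))/(-566862) = (429 - 2952)*(-1/566862) = -2523*(-1/566862) = 841/188954 ≈ 0.0044508)
1/H = 1/(841/188954) = 188954/841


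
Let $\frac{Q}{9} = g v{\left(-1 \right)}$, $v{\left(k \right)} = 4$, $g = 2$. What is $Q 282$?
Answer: $20304$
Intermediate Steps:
$Q = 72$ ($Q = 9 \cdot 2 \cdot 4 = 9 \cdot 8 = 72$)
$Q 282 = 72 \cdot 282 = 20304$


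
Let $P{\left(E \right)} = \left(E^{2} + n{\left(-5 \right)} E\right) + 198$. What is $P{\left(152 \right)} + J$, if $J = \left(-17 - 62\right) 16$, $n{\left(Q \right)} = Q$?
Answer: $21278$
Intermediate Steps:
$J = -1264$ ($J = \left(-79\right) 16 = -1264$)
$P{\left(E \right)} = 198 + E^{2} - 5 E$ ($P{\left(E \right)} = \left(E^{2} - 5 E\right) + 198 = 198 + E^{2} - 5 E$)
$P{\left(152 \right)} + J = \left(198 + 152^{2} - 760\right) - 1264 = \left(198 + 23104 - 760\right) - 1264 = 22542 - 1264 = 21278$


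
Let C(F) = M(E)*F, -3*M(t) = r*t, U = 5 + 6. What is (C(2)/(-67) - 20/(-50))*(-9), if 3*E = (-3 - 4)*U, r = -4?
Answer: -4286/335 ≈ -12.794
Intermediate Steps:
U = 11
E = -77/3 (E = ((-3 - 4)*11)/3 = (-7*11)/3 = (⅓)*(-77) = -77/3 ≈ -25.667)
M(t) = 4*t/3 (M(t) = -(-4)*t/3 = 4*t/3)
C(F) = -308*F/9 (C(F) = ((4/3)*(-77/3))*F = -308*F/9)
(C(2)/(-67) - 20/(-50))*(-9) = (-308/9*2/(-67) - 20/(-50))*(-9) = (-616/9*(-1/67) - 20*(-1/50))*(-9) = (616/603 + ⅖)*(-9) = (4286/3015)*(-9) = -4286/335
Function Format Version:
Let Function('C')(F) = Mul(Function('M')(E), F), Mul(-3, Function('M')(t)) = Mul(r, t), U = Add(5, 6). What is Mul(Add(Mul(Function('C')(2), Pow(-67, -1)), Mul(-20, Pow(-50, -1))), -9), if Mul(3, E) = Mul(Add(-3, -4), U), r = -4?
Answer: Rational(-4286, 335) ≈ -12.794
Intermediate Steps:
U = 11
E = Rational(-77, 3) (E = Mul(Rational(1, 3), Mul(Add(-3, -4), 11)) = Mul(Rational(1, 3), Mul(-7, 11)) = Mul(Rational(1, 3), -77) = Rational(-77, 3) ≈ -25.667)
Function('M')(t) = Mul(Rational(4, 3), t) (Function('M')(t) = Mul(Rational(-1, 3), Mul(-4, t)) = Mul(Rational(4, 3), t))
Function('C')(F) = Mul(Rational(-308, 9), F) (Function('C')(F) = Mul(Mul(Rational(4, 3), Rational(-77, 3)), F) = Mul(Rational(-308, 9), F))
Mul(Add(Mul(Function('C')(2), Pow(-67, -1)), Mul(-20, Pow(-50, -1))), -9) = Mul(Add(Mul(Mul(Rational(-308, 9), 2), Pow(-67, -1)), Mul(-20, Pow(-50, -1))), -9) = Mul(Add(Mul(Rational(-616, 9), Rational(-1, 67)), Mul(-20, Rational(-1, 50))), -9) = Mul(Add(Rational(616, 603), Rational(2, 5)), -9) = Mul(Rational(4286, 3015), -9) = Rational(-4286, 335)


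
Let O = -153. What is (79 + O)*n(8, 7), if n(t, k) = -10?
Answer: 740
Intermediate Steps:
(79 + O)*n(8, 7) = (79 - 153)*(-10) = -74*(-10) = 740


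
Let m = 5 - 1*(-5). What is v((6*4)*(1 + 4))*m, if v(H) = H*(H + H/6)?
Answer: 168000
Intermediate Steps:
m = 10 (m = 5 + 5 = 10)
v(H) = 7*H²/6 (v(H) = H*(H + H*(⅙)) = H*(H + H/6) = H*(7*H/6) = 7*H²/6)
v((6*4)*(1 + 4))*m = (7*((6*4)*(1 + 4))²/6)*10 = (7*(24*5)²/6)*10 = ((7/6)*120²)*10 = ((7/6)*14400)*10 = 16800*10 = 168000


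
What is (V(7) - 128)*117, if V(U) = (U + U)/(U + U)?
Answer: -14859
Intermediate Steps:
V(U) = 1 (V(U) = (2*U)/((2*U)) = (2*U)*(1/(2*U)) = 1)
(V(7) - 128)*117 = (1 - 128)*117 = -127*117 = -14859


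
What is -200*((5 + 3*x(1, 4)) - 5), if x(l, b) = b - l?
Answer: -1800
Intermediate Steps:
-200*((5 + 3*x(1, 4)) - 5) = -200*((5 + 3*(4 - 1*1)) - 5) = -200*((5 + 3*(4 - 1)) - 5) = -200*((5 + 3*3) - 5) = -200*((5 + 9) - 5) = -200*(14 - 5) = -200*9 = -50*36 = -1800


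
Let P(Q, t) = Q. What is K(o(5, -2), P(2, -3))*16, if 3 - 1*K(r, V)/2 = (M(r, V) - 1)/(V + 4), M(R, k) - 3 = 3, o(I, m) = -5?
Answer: 208/3 ≈ 69.333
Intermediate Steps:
M(R, k) = 6 (M(R, k) = 3 + 3 = 6)
K(r, V) = 6 - 10/(4 + V) (K(r, V) = 6 - 2*(6 - 1)/(V + 4) = 6 - 10/(4 + V))
K(o(5, -2), P(2, -3))*16 = (2*(7 + 3*2)/(4 + 2))*16 = (2*(7 + 6)/6)*16 = (2*(1/6)*13)*16 = (13/3)*16 = 208/3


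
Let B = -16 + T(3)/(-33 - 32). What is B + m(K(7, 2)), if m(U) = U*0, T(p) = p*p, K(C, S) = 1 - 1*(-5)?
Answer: -1049/65 ≈ -16.138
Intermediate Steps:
K(C, S) = 6 (K(C, S) = 1 + 5 = 6)
T(p) = p**2
m(U) = 0
B = -1049/65 (B = -16 + 3**2/(-33 - 32) = -16 + 9/(-65) = -16 + 9*(-1/65) = -16 - 9/65 = -1049/65 ≈ -16.138)
B + m(K(7, 2)) = -1049/65 + 0 = -1049/65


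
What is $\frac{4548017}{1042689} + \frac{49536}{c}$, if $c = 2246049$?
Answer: $\frac{380248876931}{86738169843} \approx 4.3839$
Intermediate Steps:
$\frac{4548017}{1042689} + \frac{49536}{c} = \frac{4548017}{1042689} + \frac{49536}{2246049} = 4548017 \cdot \frac{1}{1042689} + 49536 \cdot \frac{1}{2246049} = \frac{4548017}{1042689} + \frac{5504}{249561} = \frac{380248876931}{86738169843}$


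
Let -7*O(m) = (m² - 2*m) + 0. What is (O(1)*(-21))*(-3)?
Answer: 9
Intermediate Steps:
O(m) = -m²/7 + 2*m/7 (O(m) = -((m² - 2*m) + 0)/7 = -(m² - 2*m)/7 = -m²/7 + 2*m/7)
(O(1)*(-21))*(-3) = (((⅐)*1*(2 - 1*1))*(-21))*(-3) = (((⅐)*1*(2 - 1))*(-21))*(-3) = (((⅐)*1*1)*(-21))*(-3) = ((⅐)*(-21))*(-3) = -3*(-3) = 9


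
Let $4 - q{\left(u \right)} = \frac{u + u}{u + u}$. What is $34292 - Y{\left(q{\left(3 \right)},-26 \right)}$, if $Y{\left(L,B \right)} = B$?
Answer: $34318$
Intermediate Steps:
$q{\left(u \right)} = 3$ ($q{\left(u \right)} = 4 - \frac{u + u}{u + u} = 4 - \frac{2 u}{2 u} = 4 - 2 u \frac{1}{2 u} = 4 - 1 = 3$)
$34292 - Y{\left(q{\left(3 \right)},-26 \right)} = 34292 - -26 = 34292 + 26 = 34318$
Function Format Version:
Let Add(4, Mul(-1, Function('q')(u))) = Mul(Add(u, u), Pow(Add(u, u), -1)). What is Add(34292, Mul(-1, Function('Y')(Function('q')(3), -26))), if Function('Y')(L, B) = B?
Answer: 34318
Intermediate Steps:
Function('q')(u) = 3 (Function('q')(u) = Add(4, Mul(-1, Mul(Add(u, u), Pow(Add(u, u), -1)))) = Add(4, Mul(-1, Mul(Mul(2, u), Pow(Mul(2, u), -1)))) = Add(4, Mul(-1, Mul(Mul(2, u), Mul(Rational(1, 2), Pow(u, -1))))) = Add(4, Mul(-1, 1)) = Add(4, -1) = 3)
Add(34292, Mul(-1, Function('Y')(Function('q')(3), -26))) = Add(34292, Mul(-1, -26)) = Add(34292, 26) = 34318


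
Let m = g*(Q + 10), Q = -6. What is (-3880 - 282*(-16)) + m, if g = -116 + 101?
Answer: 572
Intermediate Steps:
g = -15
m = -60 (m = -15*(-6 + 10) = -15*4 = -60)
(-3880 - 282*(-16)) + m = (-3880 - 282*(-16)) - 60 = (-3880 + 4512) - 60 = 632 - 60 = 572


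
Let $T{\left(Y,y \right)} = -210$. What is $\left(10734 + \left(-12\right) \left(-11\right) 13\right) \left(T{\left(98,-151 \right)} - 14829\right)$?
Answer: $-187235550$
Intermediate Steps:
$\left(10734 + \left(-12\right) \left(-11\right) 13\right) \left(T{\left(98,-151 \right)} - 14829\right) = \left(10734 + \left(-12\right) \left(-11\right) 13\right) \left(-210 - 14829\right) = \left(10734 + 132 \cdot 13\right) \left(-15039\right) = \left(10734 + 1716\right) \left(-15039\right) = 12450 \left(-15039\right) = -187235550$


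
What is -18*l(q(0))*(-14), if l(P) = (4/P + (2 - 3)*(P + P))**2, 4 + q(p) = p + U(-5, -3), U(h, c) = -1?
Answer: 533232/25 ≈ 21329.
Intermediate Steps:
q(p) = -5 + p (q(p) = -4 + (p - 1) = -4 + (-1 + p) = -5 + p)
l(P) = (-2*P + 4/P)**2 (l(P) = (4/P - 2*P)**2 = (-2*P + 4/P)**2)
-18*l(q(0))*(-14) = -72*(-2 + (-5 + 0)**2)**2/(-5 + 0)**2*(-14) = -72*(-2 + (-5)**2)**2/(-5)**2*(-14) = -72*(-2 + 25)**2/25*(-14) = -72*23**2/25*(-14) = -72*529/25*(-14) = -18*2116/25*(-14) = -38088/25*(-14) = 533232/25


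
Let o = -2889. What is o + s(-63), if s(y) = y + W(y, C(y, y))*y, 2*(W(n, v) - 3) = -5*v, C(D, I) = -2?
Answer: -3456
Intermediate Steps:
W(n, v) = 3 - 5*v/2 (W(n, v) = 3 + (-5*v)/2 = 3 - 5*v/2)
s(y) = 9*y (s(y) = y + (3 - 5/2*(-2))*y = y + (3 + 5)*y = y + 8*y = 9*y)
o + s(-63) = -2889 + 9*(-63) = -2889 - 567 = -3456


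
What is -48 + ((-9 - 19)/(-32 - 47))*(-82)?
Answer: -6088/79 ≈ -77.063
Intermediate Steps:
-48 + ((-9 - 19)/(-32 - 47))*(-82) = -48 - 28/(-79)*(-82) = -48 - 28*(-1/79)*(-82) = -48 + (28/79)*(-82) = -48 - 2296/79 = -6088/79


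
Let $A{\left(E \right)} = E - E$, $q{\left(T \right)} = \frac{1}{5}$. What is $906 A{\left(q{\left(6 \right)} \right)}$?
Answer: $0$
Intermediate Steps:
$q{\left(T \right)} = \frac{1}{5}$
$A{\left(E \right)} = 0$
$906 A{\left(q{\left(6 \right)} \right)} = 906 \cdot 0 = 0$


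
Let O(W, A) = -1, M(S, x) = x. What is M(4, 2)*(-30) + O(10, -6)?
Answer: -61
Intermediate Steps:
M(4, 2)*(-30) + O(10, -6) = 2*(-30) - 1 = -60 - 1 = -61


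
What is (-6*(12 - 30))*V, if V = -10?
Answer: -1080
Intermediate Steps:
(-6*(12 - 30))*V = -6*(12 - 30)*(-10) = -6*(-18)*(-10) = 108*(-10) = -1080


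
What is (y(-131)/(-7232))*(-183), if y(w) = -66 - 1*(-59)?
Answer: -1281/7232 ≈ -0.17713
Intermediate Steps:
y(w) = -7 (y(w) = -66 + 59 = -7)
(y(-131)/(-7232))*(-183) = -7/(-7232)*(-183) = -7*(-1/7232)*(-183) = (7/7232)*(-183) = -1281/7232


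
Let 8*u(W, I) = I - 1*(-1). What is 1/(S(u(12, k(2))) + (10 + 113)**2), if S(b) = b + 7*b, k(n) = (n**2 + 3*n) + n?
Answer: 1/15142 ≈ 6.6041e-5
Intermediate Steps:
k(n) = n**2 + 4*n
u(W, I) = 1/8 + I/8 (u(W, I) = (I - 1*(-1))/8 = (I + 1)/8 = (1 + I)/8 = 1/8 + I/8)
S(b) = 8*b
1/(S(u(12, k(2))) + (10 + 113)**2) = 1/(8*(1/8 + (2*(4 + 2))/8) + (10 + 113)**2) = 1/(8*(1/8 + (2*6)/8) + 123**2) = 1/(8*(1/8 + (1/8)*12) + 15129) = 1/(8*(1/8 + 3/2) + 15129) = 1/(8*(13/8) + 15129) = 1/(13 + 15129) = 1/15142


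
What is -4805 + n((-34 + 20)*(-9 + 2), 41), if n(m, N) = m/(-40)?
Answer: -96149/20 ≈ -4807.5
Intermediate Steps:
n(m, N) = -m/40 (n(m, N) = m*(-1/40) = -m/40)
-4805 + n((-34 + 20)*(-9 + 2), 41) = -4805 - (-34 + 20)*(-9 + 2)/40 = -4805 - (-7)*(-7)/20 = -4805 - 1/40*98 = -4805 - 49/20 = -96149/20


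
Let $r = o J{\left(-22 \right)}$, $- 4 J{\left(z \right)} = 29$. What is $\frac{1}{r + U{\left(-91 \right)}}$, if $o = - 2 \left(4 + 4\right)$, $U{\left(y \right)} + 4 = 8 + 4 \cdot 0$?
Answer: $\frac{1}{120} \approx 0.0083333$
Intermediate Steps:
$J{\left(z \right)} = - \frac{29}{4}$ ($J{\left(z \right)} = \left(- \frac{1}{4}\right) 29 = - \frac{29}{4}$)
$U{\left(y \right)} = 4$ ($U{\left(y \right)} = -4 + \left(8 + 4 \cdot 0\right) = -4 + \left(8 + 0\right) = -4 + 8 = 4$)
$o = -16$ ($o = \left(-2\right) 8 = -16$)
$r = 116$ ($r = \left(-16\right) \left(- \frac{29}{4}\right) = 116$)
$\frac{1}{r + U{\left(-91 \right)}} = \frac{1}{116 + 4} = \frac{1}{120}$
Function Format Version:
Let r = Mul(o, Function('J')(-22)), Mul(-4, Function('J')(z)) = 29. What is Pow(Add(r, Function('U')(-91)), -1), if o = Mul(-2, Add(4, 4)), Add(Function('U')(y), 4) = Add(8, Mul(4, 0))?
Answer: Rational(1, 120) ≈ 0.0083333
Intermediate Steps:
Function('J')(z) = Rational(-29, 4) (Function('J')(z) = Mul(Rational(-1, 4), 29) = Rational(-29, 4))
Function('U')(y) = 4 (Function('U')(y) = Add(-4, Add(8, Mul(4, 0))) = Add(-4, Add(8, 0)) = Add(-4, 8) = 4)
o = -16 (o = Mul(-2, 8) = -16)
r = 116 (r = Mul(-16, Rational(-29, 4)) = 116)
Pow(Add(r, Function('U')(-91)), -1) = Pow(Add(116, 4), -1) = Pow(120, -1) = Rational(1, 120)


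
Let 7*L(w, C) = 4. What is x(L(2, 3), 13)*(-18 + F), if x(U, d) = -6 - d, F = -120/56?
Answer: 2679/7 ≈ 382.71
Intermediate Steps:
L(w, C) = 4/7 (L(w, C) = (⅐)*4 = 4/7)
F = -15/7 (F = -120*1/56 = -15/7 ≈ -2.1429)
x(L(2, 3), 13)*(-18 + F) = (-6 - 1*13)*(-18 - 15/7) = (-6 - 13)*(-141/7) = -19*(-141/7) = 2679/7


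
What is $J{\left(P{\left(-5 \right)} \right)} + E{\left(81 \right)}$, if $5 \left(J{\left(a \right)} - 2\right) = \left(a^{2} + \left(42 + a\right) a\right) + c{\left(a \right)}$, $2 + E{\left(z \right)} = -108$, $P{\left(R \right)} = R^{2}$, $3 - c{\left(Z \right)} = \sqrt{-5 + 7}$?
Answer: $\frac{1763}{5} - \frac{\sqrt{2}}{5} \approx 352.32$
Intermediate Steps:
$c{\left(Z \right)} = 3 - \sqrt{2}$ ($c{\left(Z \right)} = 3 - \sqrt{-5 + 7} = 3 - \sqrt{2}$)
$E{\left(z \right)} = -110$ ($E{\left(z \right)} = -2 - 108 = -110$)
$J{\left(a \right)} = \frac{13}{5} - \frac{\sqrt{2}}{5} + \frac{a^{2}}{5} + \frac{a \left(42 + a\right)}{5}$ ($J{\left(a \right)} = 2 + \frac{\left(a^{2} + \left(42 + a\right) a\right) + \left(3 - \sqrt{2}\right)}{5} = 2 + \frac{\left(a^{2} + a \left(42 + a\right)\right) + \left(3 - \sqrt{2}\right)}{5} = 2 + \frac{3 + a^{2} - \sqrt{2} + a \left(42 + a\right)}{5} = 2 + \left(\frac{3}{5} - \frac{\sqrt{2}}{5} + \frac{a^{2}}{5} + \frac{a \left(42 + a\right)}{5}\right) = \frac{13}{5} - \frac{\sqrt{2}}{5} + \frac{a^{2}}{5} + \frac{a \left(42 + a\right)}{5}$)
$J{\left(P{\left(-5 \right)} \right)} + E{\left(81 \right)} = \left(\frac{13}{5} - \frac{\sqrt{2}}{5} + \frac{2 \left(\left(-5\right)^{2}\right)^{2}}{5} + \frac{42 \left(-5\right)^{2}}{5}\right) - 110 = \left(\frac{13}{5} - \frac{\sqrt{2}}{5} + \frac{2 \cdot 25^{2}}{5} + \frac{42}{5} \cdot 25\right) - 110 = \left(\frac{13}{5} - \frac{\sqrt{2}}{5} + \frac{2}{5} \cdot 625 + 210\right) - 110 = \left(\frac{13}{5} - \frac{\sqrt{2}}{5} + 250 + 210\right) - 110 = \left(\frac{2313}{5} - \frac{\sqrt{2}}{5}\right) - 110 = \frac{1763}{5} - \frac{\sqrt{2}}{5}$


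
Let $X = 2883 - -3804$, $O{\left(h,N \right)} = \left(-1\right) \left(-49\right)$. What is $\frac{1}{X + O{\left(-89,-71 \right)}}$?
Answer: $\frac{1}{6736} \approx 0.00014846$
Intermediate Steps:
$O{\left(h,N \right)} = 49$
$X = 6687$ ($X = 2883 + 3804 = 6687$)
$\frac{1}{X + O{\left(-89,-71 \right)}} = \frac{1}{6687 + 49} = \frac{1}{6736}$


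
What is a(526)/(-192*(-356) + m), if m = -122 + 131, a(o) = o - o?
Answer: 0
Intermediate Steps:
a(o) = 0
m = 9
a(526)/(-192*(-356) + m) = 0/(-192*(-356) + 9) = 0/(68352 + 9) = 0/68361 = 0*(1/68361) = 0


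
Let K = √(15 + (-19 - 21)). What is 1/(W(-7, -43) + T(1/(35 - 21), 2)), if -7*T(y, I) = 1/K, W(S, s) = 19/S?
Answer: -3325/9026 - 35*I/9026 ≈ -0.36838 - 0.0038777*I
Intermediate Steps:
K = 5*I (K = √(15 - 40) = √(-25) = 5*I ≈ 5.0*I)
T(y, I) = I/35 (T(y, I) = -(-I/5)/7 = -(-1)*I/35 = I/35)
1/(W(-7, -43) + T(1/(35 - 21), 2)) = 1/(19/(-7) + I/35) = 1/(19*(-⅐) + I/35) = 1/(-19/7 + I/35) = 1225*(-19/7 - I/35)/9026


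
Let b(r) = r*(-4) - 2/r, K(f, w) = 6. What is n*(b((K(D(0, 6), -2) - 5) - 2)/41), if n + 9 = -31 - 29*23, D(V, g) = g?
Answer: -4242/41 ≈ -103.46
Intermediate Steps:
n = -707 (n = -9 + (-31 - 29*23) = -9 + (-31 - 667) = -9 - 698 = -707)
b(r) = -4*r - 2/r
n*(b((K(D(0, 6), -2) - 5) - 2)/41) = -707*(-4*((6 - 5) - 2) - 2/((6 - 5) - 2))/41 = -707*(-4*(1 - 2) - 2/(1 - 2))/41 = -707*(-4*(-1) - 2/(-1))/41 = -707*(4 - 2*(-1))/41 = -707*(4 + 2)/41 = -4242/41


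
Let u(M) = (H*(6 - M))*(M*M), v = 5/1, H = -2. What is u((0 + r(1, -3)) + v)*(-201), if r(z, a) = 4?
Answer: -97686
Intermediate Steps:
v = 5 (v = 5*1 = 5)
u(M) = M²*(-12 + 2*M) (u(M) = (-2*(6 - M))*(M*M) = (-12 + 2*M)*M² = M²*(-12 + 2*M))
u((0 + r(1, -3)) + v)*(-201) = (2*((0 + 4) + 5)²*(-6 + ((0 + 4) + 5)))*(-201) = (2*(4 + 5)²*(-6 + (4 + 5)))*(-201) = (2*9²*(-6 + 9))*(-201) = (2*81*3)*(-201) = 486*(-201) = -97686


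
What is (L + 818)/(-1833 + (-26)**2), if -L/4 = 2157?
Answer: 7810/1157 ≈ 6.7502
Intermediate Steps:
L = -8628 (L = -4*2157 = -8628)
(L + 818)/(-1833 + (-26)**2) = (-8628 + 818)/(-1833 + (-26)**2) = -7810/(-1833 + 676) = -7810/(-1157) = -7810*(-1/1157) = 7810/1157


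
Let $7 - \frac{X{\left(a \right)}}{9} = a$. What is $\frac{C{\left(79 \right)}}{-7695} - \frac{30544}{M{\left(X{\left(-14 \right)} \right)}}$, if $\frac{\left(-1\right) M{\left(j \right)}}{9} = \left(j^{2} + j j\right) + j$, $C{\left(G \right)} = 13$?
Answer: $\frac{2798213}{61244505} \approx 0.045689$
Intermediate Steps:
$X{\left(a \right)} = 63 - 9 a$
$M{\left(j \right)} = - 18 j^{2} - 9 j$ ($M{\left(j \right)} = - 9 \left(\left(j^{2} + j j\right) + j\right) = - 9 \left(\left(j^{2} + j^{2}\right) + j\right) = - 9 \left(2 j^{2} + j\right) = - 9 \left(j + 2 j^{2}\right) = - 18 j^{2} - 9 j$)
$\frac{C{\left(79 \right)}}{-7695} - \frac{30544}{M{\left(X{\left(-14 \right)} \right)}} = \frac{13}{-7695} - \frac{30544}{\left(-9\right) \left(63 - -126\right) \left(1 + 2 \left(63 - -126\right)\right)} = 13 \left(- \frac{1}{7695}\right) - \frac{30544}{\left(-9\right) \left(63 + 126\right) \left(1 + 2 \left(63 + 126\right)\right)} = - \frac{13}{7695} - \frac{30544}{\left(-9\right) 189 \left(1 + 2 \cdot 189\right)} = - \frac{13}{7695} - \frac{30544}{\left(-9\right) 189 \left(1 + 378\right)} = - \frac{13}{7695} - \frac{30544}{\left(-9\right) 189 \cdot 379} = - \frac{13}{7695} - \frac{30544}{-644679} = - \frac{13}{7695} - - \frac{30544}{644679} = - \frac{13}{7695} + \frac{30544}{644679} = \frac{2798213}{61244505}$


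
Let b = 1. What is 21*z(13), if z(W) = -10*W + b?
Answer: -2709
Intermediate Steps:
z(W) = 1 - 10*W (z(W) = -10*W + 1 = 1 - 10*W)
21*z(13) = 21*(1 - 10*13) = 21*(1 - 130) = 21*(-129) = -2709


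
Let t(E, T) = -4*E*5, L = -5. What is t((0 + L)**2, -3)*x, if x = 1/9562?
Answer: -250/4781 ≈ -0.052290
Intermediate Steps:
t(E, T) = -20*E
x = 1/9562 ≈ 0.00010458
t((0 + L)**2, -3)*x = -20*(0 - 5)**2*(1/9562) = -20*(-5)**2*(1/9562) = -20*25*(1/9562) = -500*1/9562 = -250/4781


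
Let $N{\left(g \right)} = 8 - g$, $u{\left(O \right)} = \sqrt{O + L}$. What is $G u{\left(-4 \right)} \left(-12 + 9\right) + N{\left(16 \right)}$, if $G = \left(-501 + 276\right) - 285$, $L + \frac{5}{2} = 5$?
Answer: $-8 + 765 i \sqrt{6} \approx -8.0 + 1873.9 i$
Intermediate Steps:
$L = \frac{5}{2}$ ($L = - \frac{5}{2} + 5 = \frac{5}{2} \approx 2.5$)
$u{\left(O \right)} = \sqrt{\frac{5}{2} + O}$ ($u{\left(O \right)} = \sqrt{O + \frac{5}{2}} = \sqrt{\frac{5}{2} + O}$)
$G = -510$ ($G = -225 - 285 = -510$)
$G u{\left(-4 \right)} \left(-12 + 9\right) + N{\left(16 \right)} = - 510 \frac{\sqrt{10 + 4 \left(-4\right)}}{2} \left(-12 + 9\right) + \left(8 - 16\right) = - 510 \frac{\sqrt{10 - 16}}{2} \left(-3\right) + \left(8 - 16\right) = - 510 \frac{\sqrt{-6}}{2} \left(-3\right) - 8 = - 510 \frac{i \sqrt{6}}{2} \left(-3\right) - 8 = - 510 \left(- \frac{3 i \sqrt{6}}{2}\right) - 8 = 765 i \sqrt{6} - 8 = -8 + 765 i \sqrt{6}$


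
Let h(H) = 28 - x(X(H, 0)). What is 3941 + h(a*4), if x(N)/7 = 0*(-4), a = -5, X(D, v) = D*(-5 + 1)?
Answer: 3969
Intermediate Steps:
X(D, v) = -4*D (X(D, v) = D*(-4) = -4*D)
x(N) = 0 (x(N) = 7*(0*(-4)) = 7*0 = 0)
h(H) = 28 (h(H) = 28 - 1*0 = 28 + 0 = 28)
3941 + h(a*4) = 3941 + 28 = 3969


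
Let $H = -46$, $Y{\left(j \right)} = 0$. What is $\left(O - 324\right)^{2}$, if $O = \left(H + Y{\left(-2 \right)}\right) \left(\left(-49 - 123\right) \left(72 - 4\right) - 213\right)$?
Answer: $299745300100$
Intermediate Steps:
$O = 547814$ ($O = \left(-46 + 0\right) \left(\left(-49 - 123\right) \left(72 - 4\right) - 213\right) = - 46 \left(\left(-172\right) 68 - 213\right) = - 46 \left(-11696 - 213\right) = \left(-46\right) \left(-11909\right) = 547814$)
$\left(O - 324\right)^{2} = \left(547814 - 324\right)^{2} = 547490^{2} = 299745300100$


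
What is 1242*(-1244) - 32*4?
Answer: -1545176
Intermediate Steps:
1242*(-1244) - 32*4 = -1545048 - 128 = -1545176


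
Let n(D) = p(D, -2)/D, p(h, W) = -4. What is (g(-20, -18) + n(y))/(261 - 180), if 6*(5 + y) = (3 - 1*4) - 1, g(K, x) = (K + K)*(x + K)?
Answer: 6083/324 ≈ 18.775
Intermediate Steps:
g(K, x) = 2*K*(K + x) (g(K, x) = (2*K)*(K + x) = 2*K*(K + x))
y = -16/3 (y = -5 + ((3 - 1*4) - 1)/6 = -5 + ((3 - 4) - 1)/6 = -5 + (-1 - 1)/6 = -5 + (⅙)*(-2) = -5 - ⅓ = -16/3 ≈ -5.3333)
n(D) = -4/D
(g(-20, -18) + n(y))/(261 - 180) = (2*(-20)*(-20 - 18) - 4/(-16/3))/(261 - 180) = (2*(-20)*(-38) - 4*(-3/16))/81 = (1520 + ¾)*(1/81) = (6083/4)*(1/81) = 6083/324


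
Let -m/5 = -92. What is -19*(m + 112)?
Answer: -10868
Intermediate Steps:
m = 460 (m = -5*(-92) = 460)
-19*(m + 112) = -19*(460 + 112) = -19*572 = -10868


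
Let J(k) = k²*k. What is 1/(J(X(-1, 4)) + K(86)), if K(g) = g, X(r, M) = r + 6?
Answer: 1/211 ≈ 0.0047393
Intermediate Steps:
X(r, M) = 6 + r
J(k) = k³
1/(J(X(-1, 4)) + K(86)) = 1/((6 - 1)³ + 86) = 1/(5³ + 86) = 1/(125 + 86) = 1/211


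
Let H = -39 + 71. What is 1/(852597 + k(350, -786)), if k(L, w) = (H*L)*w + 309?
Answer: -1/7950294 ≈ -1.2578e-7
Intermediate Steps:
H = 32
k(L, w) = 309 + 32*L*w (k(L, w) = (32*L)*w + 309 = 32*L*w + 309 = 309 + 32*L*w)
1/(852597 + k(350, -786)) = 1/(852597 + (309 + 32*350*(-786))) = 1/(852597 + (309 - 8803200)) = 1/(852597 - 8802891) = 1/(-7950294) = -1/7950294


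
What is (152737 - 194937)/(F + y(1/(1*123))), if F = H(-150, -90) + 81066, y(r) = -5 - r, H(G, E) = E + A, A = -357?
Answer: -5190600/9915521 ≈ -0.52348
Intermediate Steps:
H(G, E) = -357 + E (H(G, E) = E - 357 = -357 + E)
F = 80619 (F = (-357 - 90) + 81066 = -447 + 81066 = 80619)
(152737 - 194937)/(F + y(1/(1*123))) = (152737 - 194937)/(80619 + (-5 - 1/(1*123))) = -42200/(80619 + (-5 - 1/123)) = -42200/(80619 - 616/123) = -42200/9915521/123 = -42200*123/9915521 = -5190600/9915521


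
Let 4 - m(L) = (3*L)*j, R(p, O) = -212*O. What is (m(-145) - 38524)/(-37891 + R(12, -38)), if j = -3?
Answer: 295/221 ≈ 1.3348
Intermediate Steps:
m(L) = 4 + 9*L (m(L) = 4 - 3*L*(-3) = 4 - (-9)*L = 4 + 9*L)
(m(-145) - 38524)/(-37891 + R(12, -38)) = ((4 + 9*(-145)) - 38524)/(-37891 - 212*(-38)) = ((4 - 1305) - 38524)/(-37891 + 8056) = (-1301 - 38524)/(-29835) = -39825*(-1/29835) = 295/221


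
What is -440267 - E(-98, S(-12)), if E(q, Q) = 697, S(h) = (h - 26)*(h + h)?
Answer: -440964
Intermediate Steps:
S(h) = 2*h*(-26 + h) (S(h) = (-26 + h)*(2*h) = 2*h*(-26 + h))
-440267 - E(-98, S(-12)) = -440267 - 1*697 = -440267 - 697 = -440964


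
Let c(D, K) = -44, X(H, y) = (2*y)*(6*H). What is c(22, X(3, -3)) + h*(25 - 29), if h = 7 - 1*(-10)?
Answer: -112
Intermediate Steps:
X(H, y) = 12*H*y
h = 17 (h = 7 + 10 = 17)
c(22, X(3, -3)) + h*(25 - 29) = -44 + 17*(25 - 29) = -44 + 17*(-4) = -44 - 68 = -112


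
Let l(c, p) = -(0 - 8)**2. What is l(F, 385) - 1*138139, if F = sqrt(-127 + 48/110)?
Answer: -138203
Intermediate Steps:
F = I*sqrt(382855)/55 (F = sqrt(-127 + 48*(1/110)) = sqrt(-127 + 24/55) = sqrt(-6961/55) = I*sqrt(382855)/55 ≈ 11.25*I)
l(c, p) = -64 (l(c, p) = -1*(-8)**2 = -1*64 = -64)
l(F, 385) - 1*138139 = -64 - 1*138139 = -64 - 138139 = -138203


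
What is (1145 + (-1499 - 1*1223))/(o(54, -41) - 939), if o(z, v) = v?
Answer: 1577/980 ≈ 1.6092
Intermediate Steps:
(1145 + (-1499 - 1*1223))/(o(54, -41) - 939) = (1145 + (-1499 - 1*1223))/(-41 - 939) = (1145 + (-1499 - 1223))/(-980) = (1145 - 2722)*(-1/980) = -1577*(-1/980) = 1577/980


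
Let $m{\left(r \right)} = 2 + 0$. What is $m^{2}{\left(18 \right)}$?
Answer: $4$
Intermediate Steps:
$m{\left(r \right)} = 2$
$m^{2}{\left(18 \right)} = 2^{2} = 4$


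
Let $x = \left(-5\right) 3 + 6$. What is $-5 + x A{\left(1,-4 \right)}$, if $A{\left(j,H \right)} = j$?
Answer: $-14$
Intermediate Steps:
$x = -9$ ($x = -15 + 6 = -9$)
$-5 + x A{\left(1,-4 \right)} = -5 - 9 = -14$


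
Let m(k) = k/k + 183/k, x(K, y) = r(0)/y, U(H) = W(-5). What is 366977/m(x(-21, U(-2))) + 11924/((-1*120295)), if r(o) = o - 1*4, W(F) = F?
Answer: 176571034704/110551105 ≈ 1597.2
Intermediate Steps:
r(o) = -4 + o (r(o) = o - 4 = -4 + o)
U(H) = -5
x(K, y) = -4/y (x(K, y) = (-4 + 0)/y = -4/y)
m(k) = 1 + 183/k
366977/m(x(-21, U(-2))) + 11924/((-1*120295)) = 366977/(((183 - 4/(-5))/((-4/(-5))))) + 11924/((-1*120295)) = 366977/(((183 - 4*(-⅕))/((-4*(-⅕))))) + 11924/(-120295) = 366977/(((183 + ⅘)/(⅘))) + 11924*(-1/120295) = 366977/(((5/4)*(919/5))) - 11924/120295 = 366977/(919/4) - 11924/120295 = 366977*(4/919) - 11924/120295 = 1467908/919 - 11924/120295 = 176571034704/110551105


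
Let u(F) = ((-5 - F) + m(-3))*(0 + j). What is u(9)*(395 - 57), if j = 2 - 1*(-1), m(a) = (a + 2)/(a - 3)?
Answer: -14027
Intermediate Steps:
m(a) = (2 + a)/(-3 + a)
j = 3 (j = 2 + 1 = 3)
u(F) = -29/2 - 3*F (u(F) = ((-5 - F) + (2 - 3)/(-3 - 3))*(0 + 3) = ((-5 - F) - 1/(-6))*3 = ((-5 - F) - ⅙*(-1))*3 = ((-5 - F) + ⅙)*3 = (-29/6 - F)*3 = -29/2 - 3*F)
u(9)*(395 - 57) = (-29/2 - 3*9)*(395 - 57) = (-29/2 - 27)*338 = -83/2*338 = -14027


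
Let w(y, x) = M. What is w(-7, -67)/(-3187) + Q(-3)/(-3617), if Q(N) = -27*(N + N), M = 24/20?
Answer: -2603172/57636895 ≈ -0.045165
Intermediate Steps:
M = 6/5 (M = 24*(1/20) = 6/5 ≈ 1.2000)
w(y, x) = 6/5
Q(N) = -54*N
w(-7, -67)/(-3187) + Q(-3)/(-3617) = (6/5)/(-3187) - 54*(-3)/(-3617) = (6/5)*(-1/3187) + 162*(-1/3617) = -6/15935 - 162/3617 = -2603172/57636895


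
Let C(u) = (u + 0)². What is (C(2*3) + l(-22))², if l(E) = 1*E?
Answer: 196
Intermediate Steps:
l(E) = E
C(u) = u²
(C(2*3) + l(-22))² = ((2*3)² - 22)² = (6² - 22)² = (36 - 22)² = 14² = 196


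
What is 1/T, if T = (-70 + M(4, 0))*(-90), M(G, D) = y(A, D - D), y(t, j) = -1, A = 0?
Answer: 1/6390 ≈ 0.00015649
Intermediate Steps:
M(G, D) = -1
T = 6390 (T = (-70 - 1)*(-90) = -71*(-90) = 6390)
1/T = 1/6390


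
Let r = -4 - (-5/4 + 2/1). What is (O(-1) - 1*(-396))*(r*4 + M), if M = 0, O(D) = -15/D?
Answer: -7809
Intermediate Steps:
r = -19/4 (r = -4 - (-5*¼ + 2*1) = -4 - (-5/4 + 2) = -4 - 1*¾ = -4 - ¾ = -19/4 ≈ -4.7500)
(O(-1) - 1*(-396))*(r*4 + M) = (-15/(-1) - 1*(-396))*(-19/4*4 + 0) = (-15*(-1) + 396)*(-19 + 0) = (15 + 396)*(-19) = 411*(-19) = -7809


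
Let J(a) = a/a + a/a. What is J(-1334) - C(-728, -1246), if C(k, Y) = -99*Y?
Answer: -123352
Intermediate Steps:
J(a) = 2 (J(a) = 1 + 1 = 2)
J(-1334) - C(-728, -1246) = 2 - (-99)*(-1246) = 2 - 1*123354 = 2 - 123354 = -123352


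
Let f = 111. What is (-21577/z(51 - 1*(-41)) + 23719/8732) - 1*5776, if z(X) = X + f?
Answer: -10422109903/1772596 ≈ -5879.6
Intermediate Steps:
z(X) = 111 + X (z(X) = X + 111 = 111 + X)
(-21577/z(51 - 1*(-41)) + 23719/8732) - 1*5776 = (-21577/(111 + (51 - 1*(-41))) + 23719/8732) - 1*5776 = (-21577/(111 + (51 + 41)) + 23719*(1/8732)) - 5776 = (-21577/(111 + 92) + 23719/8732) - 5776 = (-21577/203 + 23719/8732) - 5776 = -183595407/1772596 - 5776 = -10422109903/1772596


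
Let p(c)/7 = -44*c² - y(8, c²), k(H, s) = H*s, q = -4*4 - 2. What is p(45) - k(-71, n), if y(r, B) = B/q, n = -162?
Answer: -1268829/2 ≈ -6.3441e+5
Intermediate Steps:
q = -18 (q = -16 - 2 = -18)
y(r, B) = -B/18 (y(r, B) = B/(-18) = B*(-1/18) = -B/18)
p(c) = -5537*c²/18 (p(c) = 7*(-44*c² - (-1)*c²/18) = 7*(-44*c² + c²/18) = 7*(-791*c²/18) = -5537*c²/18)
p(45) - k(-71, n) = -5537/18*45² - (-71)*(-162) = -5537/18*2025 - 1*11502 = -1245825/2 - 11502 = -1268829/2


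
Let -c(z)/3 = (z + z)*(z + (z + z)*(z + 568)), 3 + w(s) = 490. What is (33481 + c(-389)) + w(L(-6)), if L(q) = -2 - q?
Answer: -325911466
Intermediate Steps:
w(s) = 487 (w(s) = -3 + 490 = 487)
c(z) = -6*z*(z + 2*z*(568 + z)) (c(z) = -3*(z + z)*(z + (z + z)*(z + 568)) = -3*2*z*(z + (2*z)*(568 + z)) = -3*2*z*(z + 2*z*(568 + z)) = -6*z*(z + 2*z*(568 + z)))
(33481 + c(-389)) + w(L(-6)) = (33481 + (-389)²*(-6822 - 12*(-389))) + 487 = (33481 + 151321*(-6822 + 4668)) + 487 = (33481 + 151321*(-2154)) + 487 = (33481 - 325945434) + 487 = -325911953 + 487 = -325911466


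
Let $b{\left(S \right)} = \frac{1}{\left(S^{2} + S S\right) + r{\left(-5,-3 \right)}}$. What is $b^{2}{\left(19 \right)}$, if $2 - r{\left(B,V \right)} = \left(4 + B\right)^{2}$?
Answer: $\frac{1}{522729} \approx 1.913 \cdot 10^{-6}$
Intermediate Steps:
$r{\left(B,V \right)} = 2 - \left(4 + B\right)^{2}$
$b{\left(S \right)} = \frac{1}{1 + 2 S^{2}}$ ($b{\left(S \right)} = \frac{1}{\left(S^{2} + S S\right) + \left(2 - \left(4 - 5\right)^{2}\right)} = \frac{1}{\left(S^{2} + S^{2}\right) + \left(2 - \left(-1\right)^{2}\right)} = \frac{1}{2 S^{2} + \left(2 - 1\right)} = \frac{1}{2 S^{2} + 1} = \frac{1}{1 + 2 S^{2}}$)
$b^{2}{\left(19 \right)} = \left(\frac{1}{1 + 2 \cdot 19^{2}}\right)^{2} = \left(\frac{1}{1 + 2 \cdot 361}\right)^{2} = \left(\frac{1}{1 + 722}\right)^{2} = \left(\frac{1}{723}\right)^{2} = \frac{1}{522729}$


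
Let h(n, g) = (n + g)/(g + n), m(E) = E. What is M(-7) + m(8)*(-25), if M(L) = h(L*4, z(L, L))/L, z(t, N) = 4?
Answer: -1401/7 ≈ -200.14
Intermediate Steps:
h(n, g) = 1 (h(n, g) = (g + n)/(g + n) = 1)
M(L) = 1/L
M(-7) + m(8)*(-25) = 1/(-7) + 8*(-25) = -⅐ - 200 = -1401/7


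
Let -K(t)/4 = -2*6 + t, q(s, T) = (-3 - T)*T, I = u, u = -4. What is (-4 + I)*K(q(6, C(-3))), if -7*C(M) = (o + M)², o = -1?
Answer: -16256/49 ≈ -331.75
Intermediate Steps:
I = -4
C(M) = -(-1 + M)²/7
q(s, T) = T*(-3 - T)
K(t) = 48 - 4*t (K(t) = -4*(-2*6 + t) = -4*(-12 + t) = 48 - 4*t)
(-4 + I)*K(q(6, C(-3))) = (-4 - 4)*(48 - (-4)*(-(-1 - 3)²/7)*(3 - (-1 - 3)²/7)) = -8*(48 - (-4)*(-⅐*(-4)²)*(3 - ⅐*(-4)²)) = -8*(48 - (-4)*(-⅐*16)*(3 - ⅐*16)) = -8*(48 - (-4)*(-16)*(3 - 16/7)/7) = -8*(48 - (-4)*(-16)*5/(7*7)) = -8*(48 - 4*80/49) = -8*(48 - 320/49) = -8*2032/49 = -16256/49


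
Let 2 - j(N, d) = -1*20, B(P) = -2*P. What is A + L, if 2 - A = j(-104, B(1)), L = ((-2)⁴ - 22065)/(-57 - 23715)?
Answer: -453391/23772 ≈ -19.072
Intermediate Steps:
j(N, d) = 22 (j(N, d) = 2 - (-1)*20 = 2 - 1*(-20) = 2 + 20 = 22)
L = 22049/23772 (L = (16 - 22065)/(-23772) = -22049*(-1/23772) = 22049/23772 ≈ 0.92752)
A = -20 (A = 2 - 1*22 = 2 - 22 = -20)
A + L = -20 + 22049/23772 = -453391/23772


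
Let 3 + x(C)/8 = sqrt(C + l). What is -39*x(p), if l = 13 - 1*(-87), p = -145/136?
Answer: 936 - 234*sqrt(50830)/17 ≈ -2167.3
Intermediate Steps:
p = -145/136 (p = -145*1/136 = -145/136 ≈ -1.0662)
l = 100 (l = 13 + 87 = 100)
x(C) = -24 + 8*sqrt(100 + C) (x(C) = -24 + 8*sqrt(C + 100) = -24 + 8*sqrt(100 + C))
-39*x(p) = -39*(-24 + 8*sqrt(100 - 145/136)) = -39*(-24 + 8*sqrt(13455/136)) = -39*(-24 + 8*(3*sqrt(50830)/68)) = -39*(-24 + 6*sqrt(50830)/17) = 936 - 234*sqrt(50830)/17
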